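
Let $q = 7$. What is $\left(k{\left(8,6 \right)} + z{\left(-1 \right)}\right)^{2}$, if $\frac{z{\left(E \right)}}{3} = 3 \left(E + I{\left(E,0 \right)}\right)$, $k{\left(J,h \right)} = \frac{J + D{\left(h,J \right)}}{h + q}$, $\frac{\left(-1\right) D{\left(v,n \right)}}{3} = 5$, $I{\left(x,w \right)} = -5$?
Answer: $\frac{502681}{169} \approx 2974.4$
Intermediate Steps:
$D{\left(v,n \right)} = -15$ ($D{\left(v,n \right)} = \left(-3\right) 5 = -15$)
$k{\left(J,h \right)} = \frac{-15 + J}{7 + h}$ ($k{\left(J,h \right)} = \frac{J - 15}{h + 7} = \frac{-15 + J}{7 + h}$)
$z{\left(E \right)} = -45 + 9 E$ ($z{\left(E \right)} = 3 \cdot 3 \left(E - 5\right) = 3 \cdot 3 \left(-5 + E\right) = 3 \left(-15 + 3 E\right) = -45 + 9 E$)
$\left(k{\left(8,6 \right)} + z{\left(-1 \right)}\right)^{2} = \left(\frac{-15 + 8}{7 + 6} + \left(-45 + 9 \left(-1\right)\right)\right)^{2} = \left(\frac{1}{13} \left(-7\right) - 54\right)^{2} = \left(- \frac{7}{13} - 54\right)^{2} = \left(- \frac{709}{13}\right)^{2} = \frac{502681}{169}$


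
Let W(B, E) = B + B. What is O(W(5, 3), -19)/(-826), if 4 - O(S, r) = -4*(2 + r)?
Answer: 32/413 ≈ 0.077482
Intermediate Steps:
W(B, E) = 2*B
O(S, r) = 12 + 4*r (O(S, r) = 4 - (-4)*(2 + r) = 4 - (-8 - 4*r) = 4 + (8 + 4*r) = 12 + 4*r)
O(W(5, 3), -19)/(-826) = (12 + 4*(-19))/(-826) = (12 - 76)*(-1/826) = -64*(-1/826) = 32/413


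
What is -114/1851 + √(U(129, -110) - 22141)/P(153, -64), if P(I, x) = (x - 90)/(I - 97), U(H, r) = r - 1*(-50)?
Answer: -38/617 - 596*I/11 ≈ -0.061588 - 54.182*I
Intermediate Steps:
U(H, r) = 50 + r (U(H, r) = r + 50 = 50 + r)
P(I, x) = (-90 + x)/(-97 + I)
-114/1851 + √(U(129, -110) - 22141)/P(153, -64) = -114/1851 + √((50 - 110) - 22141)/(((-90 - 64)/(-97 + 153))) = -114*1/1851 + √(-60 - 22141)/((-154/56)) = -38/617 + √(-22201)/(((1/56)*(-154))) = -38/617 + (149*I)/(-11/4) = -38/617 + (149*I)*(-4/11) = -38/617 - 596*I/11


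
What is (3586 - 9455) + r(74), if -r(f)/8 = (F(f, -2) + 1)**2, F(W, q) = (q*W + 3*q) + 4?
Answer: -183477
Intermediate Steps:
F(W, q) = 4 + 3*q + W*q (F(W, q) = (W*q + 3*q) + 4 = (3*q + W*q) + 4 = 4 + 3*q + W*q)
r(f) = -8*(-1 - 2*f)**2 (r(f) = -8*((4 + 3*(-2) + f*(-2)) + 1)**2 = -8*((4 - 6 - 2*f) + 1)**2 = -8*((-2 - 2*f) + 1)**2 = -8*(-1 - 2*f)**2)
(3586 - 9455) + r(74) = (3586 - 9455) - 8*(1 + 2*74)**2 = -5869 - 8*(1 + 148)**2 = -5869 - 8*149**2 = -5869 - 8*22201 = -5869 - 177608 = -183477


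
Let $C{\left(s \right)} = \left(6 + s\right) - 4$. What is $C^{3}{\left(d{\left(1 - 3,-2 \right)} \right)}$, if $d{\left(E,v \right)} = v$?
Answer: $0$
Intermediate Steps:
$C{\left(s \right)} = 2 + s$
$C^{3}{\left(d{\left(1 - 3,-2 \right)} \right)} = \left(2 - 2\right)^{3} = 0^{3} = 0$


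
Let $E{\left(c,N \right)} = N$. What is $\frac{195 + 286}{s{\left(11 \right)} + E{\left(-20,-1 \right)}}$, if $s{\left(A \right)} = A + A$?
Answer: $\frac{481}{21} \approx 22.905$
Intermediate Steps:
$s{\left(A \right)} = 2 A$
$\frac{195 + 286}{s{\left(11 \right)} + E{\left(-20,-1 \right)}} = \frac{195 + 286}{2 \cdot 11 - 1} = \frac{481}{22 - 1} = \frac{481}{21}$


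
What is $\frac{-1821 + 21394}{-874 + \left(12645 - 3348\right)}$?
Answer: $\frac{19573}{8423} \approx 2.3238$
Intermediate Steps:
$\frac{-1821 + 21394}{-874 + \left(12645 - 3348\right)} = \frac{19573}{-874 + \left(12645 - 3348\right)} = \frac{19573}{-874 + 9297} = \frac{19573}{8423}$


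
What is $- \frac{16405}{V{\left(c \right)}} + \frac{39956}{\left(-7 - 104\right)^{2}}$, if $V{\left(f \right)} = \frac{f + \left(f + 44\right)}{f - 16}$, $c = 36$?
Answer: $- \frac{1009471301}{357309} \approx -2825.2$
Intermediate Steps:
$V{\left(f \right)} = \frac{44 + 2 f}{-16 + f}$ ($V{\left(f \right)} = \frac{f + \left(44 + f\right)}{-16 + f} = \frac{44 + 2 f}{-16 + f}$)
$- \frac{16405}{V{\left(c \right)}} + \frac{39956}{\left(-7 - 104\right)^{2}} = - \frac{16405}{2 \frac{1}{-16 + 36} \left(22 + 36\right)} + \frac{39956}{\left(-7 - 104\right)^{2}} = - \frac{16405}{2 \cdot \frac{1}{20} \cdot 58} + \frac{39956}{\left(-111\right)^{2}} = - \frac{16405}{2 \cdot \frac{1}{20} \cdot 58} + \frac{39956}{12321} = - \frac{16405}{\frac{29}{5}} + 39956 \cdot \frac{1}{12321} = \left(-16405\right) \frac{5}{29} + \frac{39956}{12321} = - \frac{82025}{29} + \frac{39956}{12321} = - \frac{1009471301}{357309}$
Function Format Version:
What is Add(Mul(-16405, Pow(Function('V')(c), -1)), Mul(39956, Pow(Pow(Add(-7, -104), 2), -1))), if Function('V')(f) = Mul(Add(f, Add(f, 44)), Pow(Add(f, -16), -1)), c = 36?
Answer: Rational(-1009471301, 357309) ≈ -2825.2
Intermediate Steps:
Function('V')(f) = Mul(Pow(Add(-16, f), -1), Add(44, Mul(2, f))) (Function('V')(f) = Mul(Add(f, Add(44, f)), Pow(Add(-16, f), -1)) = Mul(Add(44, Mul(2, f)), Pow(Add(-16, f), -1)) = Mul(Pow(Add(-16, f), -1), Add(44, Mul(2, f))))
Add(Mul(-16405, Pow(Function('V')(c), -1)), Mul(39956, Pow(Pow(Add(-7, -104), 2), -1))) = Add(Mul(-16405, Pow(Mul(2, Pow(Add(-16, 36), -1), Add(22, 36)), -1)), Mul(39956, Pow(Pow(Add(-7, -104), 2), -1))) = Add(Mul(-16405, Pow(Mul(2, Pow(20, -1), 58), -1)), Mul(39956, Pow(Pow(-111, 2), -1))) = Add(Mul(-16405, Pow(Mul(2, Rational(1, 20), 58), -1)), Mul(39956, Pow(12321, -1))) = Add(Mul(-16405, Pow(Rational(29, 5), -1)), Mul(39956, Rational(1, 12321))) = Add(Mul(-16405, Rational(5, 29)), Rational(39956, 12321)) = Add(Rational(-82025, 29), Rational(39956, 12321)) = Rational(-1009471301, 357309)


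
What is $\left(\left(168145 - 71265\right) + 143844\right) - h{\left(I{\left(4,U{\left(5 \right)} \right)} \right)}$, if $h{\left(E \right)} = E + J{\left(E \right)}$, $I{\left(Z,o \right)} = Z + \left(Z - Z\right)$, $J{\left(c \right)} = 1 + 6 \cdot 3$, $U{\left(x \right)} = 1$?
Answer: $240701$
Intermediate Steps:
$J{\left(c \right)} = 19$ ($J{\left(c \right)} = 1 + 18 = 19$)
$I{\left(Z,o \right)} = Z$ ($I{\left(Z,o \right)} = Z + 0 = Z$)
$h{\left(E \right)} = 19 + E$ ($h{\left(E \right)} = E + 19 = 19 + E$)
$\left(\left(168145 - 71265\right) + 143844\right) - h{\left(I{\left(4,U{\left(5 \right)} \right)} \right)} = \left(\left(168145 - 71265\right) + 143844\right) - \left(19 + 4\right) = \left(96880 + 143844\right) - 23 = 240724 - 23 = 240701$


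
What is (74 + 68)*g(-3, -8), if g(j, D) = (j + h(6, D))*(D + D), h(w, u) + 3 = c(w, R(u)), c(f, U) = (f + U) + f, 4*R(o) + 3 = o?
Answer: -7384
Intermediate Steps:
R(o) = -¾ + o/4
c(f, U) = U + 2*f (c(f, U) = (U + f) + f = U + 2*f)
h(w, u) = -15/4 + 2*w + u/4 (h(w, u) = -3 + ((-¾ + u/4) + 2*w) = -3 + (-¾ + 2*w + u/4) = -15/4 + 2*w + u/4)
g(j, D) = 2*D*(33/4 + j + D/4) (g(j, D) = (j + (-15/4 + 2*6 + D/4))*(D + D) = (j + (-15/4 + 12 + D/4))*(2*D) = (j + (33/4 + D/4))*(2*D) = (33/4 + j + D/4)*(2*D) = 2*D*(33/4 + j + D/4))
(74 + 68)*g(-3, -8) = (74 + 68)*((½)*(-8)*(33 - 8 + 4*(-3))) = 142*((½)*(-8)*(33 - 8 - 12)) = 142*((½)*(-8)*13) = 142*(-52) = -7384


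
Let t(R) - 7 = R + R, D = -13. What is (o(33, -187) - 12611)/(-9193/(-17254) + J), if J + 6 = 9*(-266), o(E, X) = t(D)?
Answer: 217918020/41400407 ≈ 5.2637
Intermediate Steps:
t(R) = 7 + 2*R (t(R) = 7 + (R + R) = 7 + 2*R)
o(E, X) = -19 (o(E, X) = 7 + 2*(-13) = 7 - 26 = -19)
J = -2400 (J = -6 + 9*(-266) = -6 - 2394 = -2400)
(o(33, -187) - 12611)/(-9193/(-17254) + J) = (-19 - 12611)/(-9193/(-17254) - 2400) = -12630/(-9193*(-1/17254) - 2400) = -12630/(9193/17254 - 2400) = -12630/(-41400407/17254) = -12630*(-17254/41400407) = 217918020/41400407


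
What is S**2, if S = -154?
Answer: 23716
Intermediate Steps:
S**2 = (-154)**2 = 23716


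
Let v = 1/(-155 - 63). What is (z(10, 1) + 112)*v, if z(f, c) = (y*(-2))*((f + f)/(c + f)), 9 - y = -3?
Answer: -376/1199 ≈ -0.31359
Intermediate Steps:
v = -1/218 (v = 1/(-218) = -1/218 ≈ -0.0045872)
y = 12 (y = 9 - 1*(-3) = 9 + 3 = 12)
z(f, c) = -48*f/(c + f) (z(f, c) = (12*(-2))*((f + f)/(c + f)) = -24*2*f/(c + f) = -48*f/(c + f))
(z(10, 1) + 112)*v = (-48*10/(1 + 10) + 112)*(-1/218) = (-48*10/11 + 112)*(-1/218) = (-48*10*1/11 + 112)*(-1/218) = (-480/11 + 112)*(-1/218) = (752/11)*(-1/218) = -376/1199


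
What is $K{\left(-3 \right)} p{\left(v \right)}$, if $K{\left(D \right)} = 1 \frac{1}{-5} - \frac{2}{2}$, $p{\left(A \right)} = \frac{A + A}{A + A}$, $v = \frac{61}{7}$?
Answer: $- \frac{6}{5} \approx -1.2$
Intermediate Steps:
$v = \frac{61}{7}$ ($v = 61 \cdot \frac{1}{7} = \frac{61}{7} \approx 8.7143$)
$p{\left(A \right)} = 1$ ($p{\left(A \right)} = \frac{2 A}{2 A} = 2 A \frac{1}{2 A} = 1$)
$K{\left(D \right)} = - \frac{6}{5}$ ($K{\left(D \right)} = 1 \left(- \frac{1}{5}\right) - 1 = - \frac{1}{5} - 1 = - \frac{6}{5}$)
$K{\left(-3 \right)} p{\left(v \right)} = \left(- \frac{6}{5}\right) 1 = - \frac{6}{5}$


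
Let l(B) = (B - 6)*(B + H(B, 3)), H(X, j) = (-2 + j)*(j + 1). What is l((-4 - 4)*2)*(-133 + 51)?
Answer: -21648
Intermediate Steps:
H(X, j) = (1 + j)*(-2 + j) (H(X, j) = (-2 + j)*(1 + j) = (1 + j)*(-2 + j))
l(B) = (-6 + B)*(4 + B) (l(B) = (B - 6)*(B + (-2 + 3**2 - 1*3)) = (-6 + B)*(B + (-2 + 9 - 3)) = (-6 + B)*(B + 4) = (-6 + B)*(4 + B))
l((-4 - 4)*2)*(-133 + 51) = (-24 + ((-4 - 4)*2)**2 - 2*(-4 - 4)*2)*(-133 + 51) = (-24 + (-8*2)**2 - (-16)*2)*(-82) = (-24 + (-16)**2 - 2*(-16))*(-82) = (-24 + 256 + 32)*(-82) = 264*(-82) = -21648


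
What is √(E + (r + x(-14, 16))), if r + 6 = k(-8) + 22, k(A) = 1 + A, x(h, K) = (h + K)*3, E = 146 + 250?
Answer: √411 ≈ 20.273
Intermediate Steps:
E = 396
x(h, K) = 3*K + 3*h (x(h, K) = (K + h)*3 = 3*K + 3*h)
r = 9 (r = -6 + ((1 - 8) + 22) = -6 + (-7 + 22) = -6 + 15 = 9)
√(E + (r + x(-14, 16))) = √(396 + (9 + (3*16 + 3*(-14)))) = √(396 + (9 + (48 - 42))) = √(396 + (9 + 6)) = √(396 + 15) = √411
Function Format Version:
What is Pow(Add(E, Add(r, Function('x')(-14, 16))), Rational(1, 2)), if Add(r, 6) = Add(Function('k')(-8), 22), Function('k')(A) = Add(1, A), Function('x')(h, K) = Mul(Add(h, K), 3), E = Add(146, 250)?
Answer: Pow(411, Rational(1, 2)) ≈ 20.273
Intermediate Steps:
E = 396
Function('x')(h, K) = Add(Mul(3, K), Mul(3, h)) (Function('x')(h, K) = Mul(Add(K, h), 3) = Add(Mul(3, K), Mul(3, h)))
r = 9 (r = Add(-6, Add(Add(1, -8), 22)) = Add(-6, Add(-7, 22)) = Add(-6, 15) = 9)
Pow(Add(E, Add(r, Function('x')(-14, 16))), Rational(1, 2)) = Pow(Add(396, Add(9, Add(Mul(3, 16), Mul(3, -14)))), Rational(1, 2)) = Pow(Add(396, Add(9, Add(48, -42))), Rational(1, 2)) = Pow(Add(396, Add(9, 6)), Rational(1, 2)) = Pow(Add(396, 15), Rational(1, 2)) = Pow(411, Rational(1, 2))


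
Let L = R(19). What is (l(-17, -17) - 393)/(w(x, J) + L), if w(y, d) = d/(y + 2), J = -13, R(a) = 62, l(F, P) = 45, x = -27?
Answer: -2900/521 ≈ -5.5662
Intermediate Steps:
L = 62
w(y, d) = d/(2 + y)
(l(-17, -17) - 393)/(w(x, J) + L) = (45 - 393)/(-13/(2 - 27) + 62) = -348/(-13/(-25) + 62) = -348/(-13*(-1/25) + 62) = -348/(13/25 + 62) = -348/1563/25 = -348*25/1563 = -2900/521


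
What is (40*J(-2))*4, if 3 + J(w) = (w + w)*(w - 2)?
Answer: 2080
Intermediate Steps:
J(w) = -3 + 2*w*(-2 + w) (J(w) = -3 + (w + w)*(w - 2) = -3 + (2*w)*(-2 + w) = -3 + 2*w*(-2 + w))
(40*J(-2))*4 = (40*(-3 - 4*(-2) + 2*(-2)**2))*4 = (40*(-3 + 8 + 2*4))*4 = (40*(-3 + 8 + 8))*4 = (40*13)*4 = 520*4 = 2080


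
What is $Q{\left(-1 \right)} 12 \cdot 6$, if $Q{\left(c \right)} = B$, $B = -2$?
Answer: $-144$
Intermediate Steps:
$Q{\left(c \right)} = -2$
$Q{\left(-1 \right)} 12 \cdot 6 = - 2 \cdot 12 \cdot 6 = \left(-2\right) 72 = -144$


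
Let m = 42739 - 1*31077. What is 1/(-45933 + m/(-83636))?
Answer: -5974/274404575 ≈ -2.1771e-5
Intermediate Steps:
m = 11662 (m = 42739 - 31077 = 11662)
1/(-45933 + m/(-83636)) = 1/(-45933 + 11662/(-83636)) = 1/(-45933 + 11662*(-1/83636)) = 1/(-45933 - 833/5974) = 1/(-274404575/5974) = -5974/274404575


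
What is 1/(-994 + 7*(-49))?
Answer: -1/1337 ≈ -0.00074794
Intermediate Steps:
1/(-994 + 7*(-49)) = 1/(-994 - 343) = 1/(-1337) = -1/1337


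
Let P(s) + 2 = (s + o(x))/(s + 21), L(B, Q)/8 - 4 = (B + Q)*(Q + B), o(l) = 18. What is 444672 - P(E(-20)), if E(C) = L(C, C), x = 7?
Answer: 5715382072/12853 ≈ 4.4467e+5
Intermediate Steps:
L(B, Q) = 32 + 8*(B + Q)² (L(B, Q) = 32 + 8*((B + Q)*(Q + B)) = 32 + 8*((B + Q)*(B + Q)) = 32 + 8*(B + Q)²)
E(C) = 32 + 32*C² (E(C) = 32 + 8*(C + C)² = 32 + 8*(2*C)² = 32 + 8*(4*C²) = 32 + 32*C²)
P(s) = -2 + (18 + s)/(21 + s) (P(s) = -2 + (s + 18)/(s + 21) = -2 + (18 + s)/(21 + s))
444672 - P(E(-20)) = 444672 - (-24 - (32 + 32*(-20)²))/(21 + (32 + 32*(-20)²)) = 444672 - (-24 - (32 + 32*400))/(21 + (32 + 32*400)) = 444672 - (-24 - (32 + 12800))/(21 + (32 + 12800)) = 444672 - (-24 - 1*12832)/(21 + 12832) = 444672 - (-24 - 12832)/12853 = 444672 - (-12856)/12853 = 444672 - 1*(-12856/12853) = 444672 + 12856/12853 = 5715382072/12853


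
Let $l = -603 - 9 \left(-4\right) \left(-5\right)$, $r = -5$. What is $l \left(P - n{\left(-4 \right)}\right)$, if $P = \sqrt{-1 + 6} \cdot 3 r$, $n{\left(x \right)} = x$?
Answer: $-3132 + 11745 \sqrt{5} \approx 23131.0$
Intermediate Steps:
$P = - 15 \sqrt{5}$ ($P = \sqrt{-1 + 6} \cdot 3 \left(-5\right) = \sqrt{5} \cdot 3 \left(-5\right) = 3 \sqrt{5} \left(-5\right) = - 15 \sqrt{5} \approx -33.541$)
$l = -783$ ($l = -603 - \left(-36\right) \left(-5\right) = -603 - 180 = -783$)
$l \left(P - n{\left(-4 \right)}\right) = - 783 \left(- 15 \sqrt{5} - -4\right) = - 783 \left(- 15 \sqrt{5} + 4\right) = - 783 \left(4 - 15 \sqrt{5}\right) = -3132 + 11745 \sqrt{5}$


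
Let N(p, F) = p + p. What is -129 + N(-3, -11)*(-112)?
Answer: 543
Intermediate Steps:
N(p, F) = 2*p
-129 + N(-3, -11)*(-112) = -129 + (2*(-3))*(-112) = -129 - 6*(-112) = -129 + 672 = 543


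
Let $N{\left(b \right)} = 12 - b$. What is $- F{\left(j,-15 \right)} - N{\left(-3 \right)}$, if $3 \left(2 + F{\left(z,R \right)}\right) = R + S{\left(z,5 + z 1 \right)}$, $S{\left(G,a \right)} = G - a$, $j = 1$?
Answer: $- \frac{19}{3} \approx -6.3333$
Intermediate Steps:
$F{\left(z,R \right)} = - \frac{11}{3} + \frac{R}{3}$ ($F{\left(z,R \right)} = -2 + \frac{R - \left(5 - z + z 1\right)}{3} = -2 + \frac{R + \left(z - \left(5 + z\right)\right)}{3} = -2 + \frac{R - 5}{3} = -2 + \frac{-5 + R}{3} = -2 + \left(- \frac{5}{3} + \frac{R}{3}\right) = - \frac{11}{3} + \frac{R}{3}$)
$- F{\left(j,-15 \right)} - N{\left(-3 \right)} = - (- \frac{11}{3} + \frac{1}{3} \left(-15\right)) - \left(12 - -3\right) = - (- \frac{11}{3} - 5) - \left(12 + 3\right) = \left(-1\right) \left(- \frac{26}{3}\right) - 15 = \frac{26}{3} - 15 = - \frac{19}{3}$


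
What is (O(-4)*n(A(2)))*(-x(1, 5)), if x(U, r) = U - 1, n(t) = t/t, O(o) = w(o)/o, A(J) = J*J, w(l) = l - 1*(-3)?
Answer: 0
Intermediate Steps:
w(l) = 3 + l (w(l) = l + 3 = 3 + l)
A(J) = J²
O(o) = (3 + o)/o
n(t) = 1
x(U, r) = -1 + U
(O(-4)*n(A(2)))*(-x(1, 5)) = (((3 - 4)/(-4))*1)*(-(-1 + 1)) = (-¼*(-1)*1)*(-1*0) = ((¼)*1)*0 = (¼)*0 = 0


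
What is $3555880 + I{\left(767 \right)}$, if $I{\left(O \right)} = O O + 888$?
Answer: $4145057$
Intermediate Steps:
$I{\left(O \right)} = 888 + O^{2}$ ($I{\left(O \right)} = O^{2} + 888 = 888 + O^{2}$)
$3555880 + I{\left(767 \right)} = 3555880 + \left(888 + 767^{2}\right) = 3555880 + \left(888 + 588289\right) = 3555880 + 589177 = 4145057$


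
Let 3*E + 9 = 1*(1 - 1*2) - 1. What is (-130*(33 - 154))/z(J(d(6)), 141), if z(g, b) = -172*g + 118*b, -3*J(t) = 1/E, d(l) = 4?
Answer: 86515/91423 ≈ 0.94632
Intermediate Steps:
E = -11/3 (E = -3 + (1*(1 - 1*2) - 1)/3 = -3 + (1*(1 - 2) - 1)/3 = -3 + (1*(-1) - 1)/3 = -3 + (-1 - 1)/3 = -3 + (1/3)*(-2) = -3 - 2/3 = -11/3 ≈ -3.6667)
J(t) = 1/11 (J(t) = -1/(3*(-11/3)) = -1/3*(-3/11) = 1/11)
(-130*(33 - 154))/z(J(d(6)), 141) = (-130*(33 - 154))/(-172*1/11 + 118*141) = (-130*(-121))/(-172/11 + 16638) = 15730/(182846/11) = 15730*(11/182846) = 86515/91423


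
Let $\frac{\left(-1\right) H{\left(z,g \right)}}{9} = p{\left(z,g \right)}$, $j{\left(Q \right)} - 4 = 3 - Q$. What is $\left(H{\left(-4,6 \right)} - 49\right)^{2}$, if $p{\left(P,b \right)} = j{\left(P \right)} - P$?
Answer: $33856$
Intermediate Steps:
$j{\left(Q \right)} = 7 - Q$ ($j{\left(Q \right)} = 4 - \left(-3 + Q\right) = 7 - Q$)
$p{\left(P,b \right)} = 7 - 2 P$ ($p{\left(P,b \right)} = \left(7 - P\right) - P = 7 - 2 P$)
$H{\left(z,g \right)} = -63 + 18 z$ ($H{\left(z,g \right)} = - 9 \left(7 - 2 z\right) = -63 + 18 z$)
$\left(H{\left(-4,6 \right)} - 49\right)^{2} = \left(\left(-63 + 18 \left(-4\right)\right) - 49\right)^{2} = \left(\left(-63 - 72\right) - 49\right)^{2} = \left(-135 - 49\right)^{2} = \left(-184\right)^{2} = 33856$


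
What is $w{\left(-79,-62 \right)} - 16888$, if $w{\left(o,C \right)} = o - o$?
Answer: $-16888$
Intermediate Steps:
$w{\left(o,C \right)} = 0$
$w{\left(-79,-62 \right)} - 16888 = 0 - 16888 = -16888$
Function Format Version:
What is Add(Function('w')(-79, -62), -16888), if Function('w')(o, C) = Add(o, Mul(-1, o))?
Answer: -16888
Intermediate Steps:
Function('w')(o, C) = 0
Add(Function('w')(-79, -62), -16888) = Add(0, -16888) = -16888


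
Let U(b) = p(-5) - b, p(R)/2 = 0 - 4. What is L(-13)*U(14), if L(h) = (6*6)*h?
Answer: 10296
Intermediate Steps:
p(R) = -8 (p(R) = 2*(0 - 4) = 2*(-4) = -8)
U(b) = -8 - b
L(h) = 36*h
L(-13)*U(14) = (36*(-13))*(-8 - 1*14) = -468*(-8 - 14) = -468*(-22) = 10296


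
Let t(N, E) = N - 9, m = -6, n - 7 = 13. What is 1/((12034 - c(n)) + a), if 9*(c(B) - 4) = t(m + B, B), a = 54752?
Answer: 9/601033 ≈ 1.4974e-5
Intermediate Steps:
n = 20 (n = 7 + 13 = 20)
t(N, E) = -9 + N
c(B) = 7/3 + B/9 (c(B) = 4 + (-9 + (-6 + B))/9 = 4 + (-15 + B)/9 = 4 + (-5/3 + B/9) = 7/3 + B/9)
1/((12034 - c(n)) + a) = 1/((12034 - (7/3 + (⅑)*20)) + 54752) = 1/((12034 - (7/3 + 20/9)) + 54752) = 1/((12034 - 1*41/9) + 54752) = 1/((12034 - 41/9) + 54752) = 1/(108265/9 + 54752) = 1/(601033/9) = 9/601033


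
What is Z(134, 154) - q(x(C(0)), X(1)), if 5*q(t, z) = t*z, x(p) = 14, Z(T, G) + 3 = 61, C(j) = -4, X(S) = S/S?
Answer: 276/5 ≈ 55.200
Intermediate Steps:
X(S) = 1
Z(T, G) = 58 (Z(T, G) = -3 + 61 = 58)
q(t, z) = t*z/5 (q(t, z) = (t*z)/5 = t*z/5)
Z(134, 154) - q(x(C(0)), X(1)) = 58 - 14/5 = 276/5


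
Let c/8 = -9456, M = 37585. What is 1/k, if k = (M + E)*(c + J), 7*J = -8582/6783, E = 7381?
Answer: -6783/23073026315260 ≈ -2.9398e-10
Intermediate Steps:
c = -75648 (c = 8*(-9456) = -75648)
J = -1226/6783 (J = (-8582/6783)/7 = (-8582*1/6783)/7 = (⅐)*(-1226/969) = -1226/6783 ≈ -0.18075)
k = -23073026315260/6783 (k = (37585 + 7381)*(-75648 - 1226/6783) = 44966*(-513121610/6783) = -23073026315260/6783 ≈ -3.4016e+9)
1/k = 1/(-23073026315260/6783) = -6783/23073026315260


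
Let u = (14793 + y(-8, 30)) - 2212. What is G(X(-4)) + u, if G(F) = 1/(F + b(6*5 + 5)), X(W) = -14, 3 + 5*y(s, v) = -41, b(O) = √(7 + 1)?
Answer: 5908899/470 - √2/94 ≈ 12572.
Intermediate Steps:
b(O) = 2*√2 (b(O) = √8 = 2*√2)
y(s, v) = -44/5 (y(s, v) = -⅗ + (⅕)*(-41) = -⅗ - 41/5 = -44/5)
u = 62861/5 (u = (14793 - 44/5) - 2212 = 73921/5 - 2212 = 62861/5 ≈ 12572.)
G(F) = 1/(F + 2*√2)
G(X(-4)) + u = 1/(-14 + 2*√2) + 62861/5 = 62861/5 + 1/(-14 + 2*√2)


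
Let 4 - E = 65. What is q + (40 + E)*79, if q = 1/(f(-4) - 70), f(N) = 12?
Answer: -96223/58 ≈ -1659.0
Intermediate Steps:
E = -61 (E = 4 - 1*65 = 4 - 65 = -61)
q = -1/58 (q = 1/(12 - 70) = 1/(-58) = -1/58 ≈ -0.017241)
q + (40 + E)*79 = -1/58 + (40 - 61)*79 = -1/58 - 21*79 = -1/58 - 1659 = -96223/58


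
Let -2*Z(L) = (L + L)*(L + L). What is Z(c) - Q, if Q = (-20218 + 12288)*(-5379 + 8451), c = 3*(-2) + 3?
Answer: 24360942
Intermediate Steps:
c = -3 (c = -6 + 3 = -3)
Z(L) = -2*L**2 (Z(L) = -(L + L)*(L + L)/2 = -2*L*2*L/2 = -2*L**2)
Q = -24360960 (Q = -7930*3072 = -24360960)
Z(c) - Q = -2*(-3)**2 - 1*(-24360960) = -2*9 + 24360960 = -18 + 24360960 = 24360942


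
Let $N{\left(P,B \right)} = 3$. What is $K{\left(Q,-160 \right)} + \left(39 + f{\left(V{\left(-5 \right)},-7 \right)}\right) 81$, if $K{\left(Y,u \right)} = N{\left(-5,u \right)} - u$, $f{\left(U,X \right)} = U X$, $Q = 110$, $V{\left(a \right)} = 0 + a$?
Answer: $6157$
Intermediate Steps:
$V{\left(a \right)} = a$
$K{\left(Y,u \right)} = 3 - u$
$K{\left(Q,-160 \right)} + \left(39 + f{\left(V{\left(-5 \right)},-7 \right)}\right) 81 = \left(3 - -160\right) + \left(39 - -35\right) 81 = \left(3 + 160\right) + \left(39 + 35\right) 81 = 163 + 74 \cdot 81 = 163 + 5994 = 6157$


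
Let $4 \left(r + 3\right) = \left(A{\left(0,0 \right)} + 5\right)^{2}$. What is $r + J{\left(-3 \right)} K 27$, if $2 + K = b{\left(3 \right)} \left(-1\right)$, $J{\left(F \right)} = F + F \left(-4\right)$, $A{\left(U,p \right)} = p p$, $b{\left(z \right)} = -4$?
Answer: $\frac{1957}{4} \approx 489.25$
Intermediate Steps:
$A{\left(U,p \right)} = p^{2}$
$J{\left(F \right)} = - 3 F$ ($J{\left(F \right)} = F - 4 F = - 3 F$)
$K = 2$ ($K = -2 - -4 = -2 + 4 = 2$)
$r = \frac{13}{4}$ ($r = -3 + \frac{\left(0^{2} + 5\right)^{2}}{4} = -3 + \frac{\left(0 + 5\right)^{2}}{4} = -3 + \frac{5^{2}}{4} = -3 + \frac{1}{4} \cdot 25 = -3 + \frac{25}{4} = \frac{13}{4} \approx 3.25$)
$r + J{\left(-3 \right)} K 27 = \frac{13}{4} + \left(-3\right) \left(-3\right) 2 \cdot 27 = \frac{13}{4} + 9 \cdot 2 \cdot 27 = \frac{13}{4} + 18 \cdot 27 = \frac{13}{4} + 486 = \frac{1957}{4}$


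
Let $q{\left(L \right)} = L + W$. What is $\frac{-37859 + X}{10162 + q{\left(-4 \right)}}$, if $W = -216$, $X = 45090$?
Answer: $\frac{7231}{9942} \approx 0.72732$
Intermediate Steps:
$q{\left(L \right)} = -216 + L$ ($q{\left(L \right)} = L - 216 = -216 + L$)
$\frac{-37859 + X}{10162 + q{\left(-4 \right)}} = \frac{-37859 + 45090}{10162 - 220} = \frac{7231}{10162 - 220} = \frac{7231}{9942}$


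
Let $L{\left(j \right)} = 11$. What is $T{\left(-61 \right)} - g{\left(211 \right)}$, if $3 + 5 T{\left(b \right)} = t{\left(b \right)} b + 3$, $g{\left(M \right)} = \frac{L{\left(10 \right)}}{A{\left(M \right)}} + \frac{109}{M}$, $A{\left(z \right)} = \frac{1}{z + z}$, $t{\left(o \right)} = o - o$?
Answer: $- \frac{979571}{211} \approx -4642.5$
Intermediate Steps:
$t{\left(o \right)} = 0$
$A{\left(z \right)} = \frac{1}{2 z}$
$g{\left(M \right)} = 22 M + \frac{109}{M}$ ($g{\left(M \right)} = \frac{11}{\frac{1}{2} \frac{1}{M}} + \frac{109}{M} = 11 \cdot 2 M + \frac{109}{M} = 22 M + \frac{109}{M}$)
$T{\left(b \right)} = 0$ ($T{\left(b \right)} = - \frac{3}{5} + \frac{0 b + 3}{5} = - \frac{3}{5} + \frac{0 + 3}{5} = - \frac{3}{5} + \frac{1}{5} \cdot 3 = - \frac{3}{5} + \frac{3}{5} = 0$)
$T{\left(-61 \right)} - g{\left(211 \right)} = 0 - \left(22 \cdot 211 + \frac{109}{211}\right) = 0 - \left(4642 + 109 \cdot \frac{1}{211}\right) = 0 - \left(4642 + \frac{109}{211}\right) = 0 - \frac{979571}{211} = - \frac{979571}{211}$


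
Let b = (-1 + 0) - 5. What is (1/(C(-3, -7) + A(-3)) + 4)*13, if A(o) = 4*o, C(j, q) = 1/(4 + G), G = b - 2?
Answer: 2496/49 ≈ 50.939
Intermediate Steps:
b = -6 (b = -1 - 5 = -6)
G = -8 (G = -6 - 2 = -8)
C(j, q) = -¼ (C(j, q) = 1/(4 - 8) = 1/(-4) = -¼)
(1/(C(-3, -7) + A(-3)) + 4)*13 = (1/(-¼ + 4*(-3)) + 4)*13 = (1/(-¼ - 12) + 4)*13 = (1/(-49/4) + 4)*13 = (-4/49 + 4)*13 = (192/49)*13 = 2496/49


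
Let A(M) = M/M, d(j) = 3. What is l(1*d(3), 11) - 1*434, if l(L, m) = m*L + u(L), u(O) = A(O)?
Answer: -400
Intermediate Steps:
A(M) = 1
u(O) = 1
l(L, m) = 1 + L*m (l(L, m) = m*L + 1 = L*m + 1 = 1 + L*m)
l(1*d(3), 11) - 1*434 = (1 + (1*3)*11) - 1*434 = (1 + 3*11) - 434 = (1 + 33) - 434 = 34 - 434 = -400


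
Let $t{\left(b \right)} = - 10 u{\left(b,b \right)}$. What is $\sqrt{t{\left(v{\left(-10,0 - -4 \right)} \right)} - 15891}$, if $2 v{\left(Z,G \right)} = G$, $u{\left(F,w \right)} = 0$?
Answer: $i \sqrt{15891} \approx 126.06 i$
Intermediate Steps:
$v{\left(Z,G \right)} = \frac{G}{2}$
$t{\left(b \right)} = 0$ ($t{\left(b \right)} = \left(-10\right) 0 = 0$)
$\sqrt{t{\left(v{\left(-10,0 - -4 \right)} \right)} - 15891} = \sqrt{0 - 15891} = \sqrt{-15891} = i \sqrt{15891}$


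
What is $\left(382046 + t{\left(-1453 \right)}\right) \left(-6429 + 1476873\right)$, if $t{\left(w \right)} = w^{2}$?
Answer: $3666191855220$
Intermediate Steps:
$\left(382046 + t{\left(-1453 \right)}\right) \left(-6429 + 1476873\right) = \left(382046 + \left(-1453\right)^{2}\right) \left(-6429 + 1476873\right) = \left(382046 + 2111209\right) 1470444 = 2493255 \cdot 1470444 = 3666191855220$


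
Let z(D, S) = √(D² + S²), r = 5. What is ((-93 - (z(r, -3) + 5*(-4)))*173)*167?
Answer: -2109043 - 28891*√34 ≈ -2.2775e+6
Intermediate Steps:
((-93 - (z(r, -3) + 5*(-4)))*173)*167 = ((-93 - (√(5² + (-3)²) + 5*(-4)))*173)*167 = ((-93 - (√(25 + 9) - 20))*173)*167 = ((-93 - (√34 - 20))*173)*167 = ((-93 - (-20 + √34))*173)*167 = ((-93 + (20 - √34))*173)*167 = ((-73 - √34)*173)*167 = (-12629 - 173*√34)*167 = -2109043 - 28891*√34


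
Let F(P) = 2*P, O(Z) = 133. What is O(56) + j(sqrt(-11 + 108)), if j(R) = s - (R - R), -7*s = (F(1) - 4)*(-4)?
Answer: 923/7 ≈ 131.86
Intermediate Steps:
s = -8/7 (s = -(2*1 - 4)*(-4)/7 = -(2 - 4)*(-4)/7 = -(-2)*(-4)/7 = -1/7*8 = -8/7 ≈ -1.1429)
j(R) = -8/7 (j(R) = -8/7 - (R - R) = -8/7 - 1*0 = -8/7 + 0 = -8/7)
O(56) + j(sqrt(-11 + 108)) = 133 - 8/7 = 923/7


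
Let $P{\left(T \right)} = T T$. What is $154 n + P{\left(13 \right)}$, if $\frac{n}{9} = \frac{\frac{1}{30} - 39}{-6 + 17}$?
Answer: $- \frac{23704}{5} \approx -4740.8$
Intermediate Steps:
$P{\left(T \right)} = T^{2}$
$n = - \frac{3507}{110}$ ($n = 9 \frac{\frac{1}{30} - 39}{-6 + 17} = 9 \frac{\frac{1}{30} - 39}{11} = 9 \left(\left(- \frac{1169}{30}\right) \frac{1}{11}\right) = 9 \left(- \frac{1169}{330}\right) = - \frac{3507}{110} \approx -31.882$)
$154 n + P{\left(13 \right)} = 154 \left(- \frac{3507}{110}\right) + 13^{2} = - \frac{24549}{5} + 169 = - \frac{23704}{5}$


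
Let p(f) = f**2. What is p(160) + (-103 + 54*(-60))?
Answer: 22257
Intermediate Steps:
p(160) + (-103 + 54*(-60)) = 160**2 + (-103 + 54*(-60)) = 25600 + (-103 - 3240) = 25600 - 3343 = 22257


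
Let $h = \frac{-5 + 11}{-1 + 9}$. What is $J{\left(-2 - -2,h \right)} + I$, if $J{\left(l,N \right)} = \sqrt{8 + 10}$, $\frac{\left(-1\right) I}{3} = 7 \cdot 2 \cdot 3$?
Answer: $-126 + 3 \sqrt{2} \approx -121.76$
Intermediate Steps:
$I = -126$ ($I = - 3 \cdot 7 \cdot 2 \cdot 3 = - 3 \cdot 14 \cdot 3 = \left(-3\right) 42 = -126$)
$h = \frac{3}{4}$ ($h = \frac{6}{8} = 6 \cdot \frac{1}{8} = \frac{3}{4} \approx 0.75$)
$J{\left(l,N \right)} = 3 \sqrt{2}$ ($J{\left(l,N \right)} = \sqrt{18} = 3 \sqrt{2}$)
$J{\left(-2 - -2,h \right)} + I = 3 \sqrt{2} - 126 = -126 + 3 \sqrt{2}$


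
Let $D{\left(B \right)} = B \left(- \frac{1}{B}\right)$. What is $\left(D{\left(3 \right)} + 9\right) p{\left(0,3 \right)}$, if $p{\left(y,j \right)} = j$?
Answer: $24$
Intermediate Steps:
$D{\left(B \right)} = -1$
$\left(D{\left(3 \right)} + 9\right) p{\left(0,3 \right)} = \left(-1 + 9\right) 3 = 8 \cdot 3 = 24$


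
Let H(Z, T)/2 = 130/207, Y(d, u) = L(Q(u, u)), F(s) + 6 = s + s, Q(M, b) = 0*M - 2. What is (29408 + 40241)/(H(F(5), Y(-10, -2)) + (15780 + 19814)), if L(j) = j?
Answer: 14417343/7368218 ≈ 1.9567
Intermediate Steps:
Q(M, b) = -2 (Q(M, b) = 0 - 2 = -2)
F(s) = -6 + 2*s (F(s) = -6 + (s + s) = -6 + 2*s)
Y(d, u) = -2
H(Z, T) = 260/207 (H(Z, T) = 2*(130/207) = 260/207)
(29408 + 40241)/(H(F(5), Y(-10, -2)) + (15780 + 19814)) = (29408 + 40241)/(260/207 + (15780 + 19814)) = 69649/(260/207 + 35594) = 69649/(7368218/207) = 69649*(207/7368218) = 14417343/7368218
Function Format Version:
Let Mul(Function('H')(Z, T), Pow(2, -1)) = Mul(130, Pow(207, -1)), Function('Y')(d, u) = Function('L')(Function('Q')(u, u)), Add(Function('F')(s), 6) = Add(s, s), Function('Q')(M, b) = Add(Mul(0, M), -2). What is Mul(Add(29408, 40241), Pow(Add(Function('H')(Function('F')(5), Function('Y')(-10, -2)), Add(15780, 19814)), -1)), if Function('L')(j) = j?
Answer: Rational(14417343, 7368218) ≈ 1.9567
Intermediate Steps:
Function('Q')(M, b) = -2 (Function('Q')(M, b) = Add(0, -2) = -2)
Function('F')(s) = Add(-6, Mul(2, s)) (Function('F')(s) = Add(-6, Add(s, s)) = Add(-6, Mul(2, s)))
Function('Y')(d, u) = -2
Function('H')(Z, T) = Rational(260, 207) (Function('H')(Z, T) = Mul(2, Mul(130, Pow(207, -1))) = Mul(2, Mul(130, Rational(1, 207))) = Mul(2, Rational(130, 207)) = Rational(260, 207))
Mul(Add(29408, 40241), Pow(Add(Function('H')(Function('F')(5), Function('Y')(-10, -2)), Add(15780, 19814)), -1)) = Mul(Add(29408, 40241), Pow(Add(Rational(260, 207), Add(15780, 19814)), -1)) = Mul(69649, Pow(Add(Rational(260, 207), 35594), -1)) = Mul(69649, Pow(Rational(7368218, 207), -1)) = Mul(69649, Rational(207, 7368218)) = Rational(14417343, 7368218)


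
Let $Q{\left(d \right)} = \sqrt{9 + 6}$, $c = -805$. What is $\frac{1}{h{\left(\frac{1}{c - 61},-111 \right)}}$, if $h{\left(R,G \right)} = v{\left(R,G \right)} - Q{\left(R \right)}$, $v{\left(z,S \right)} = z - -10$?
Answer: $\frac{7498694}{63728941} + \frac{749956 \sqrt{15}}{63728941} \approx 0.16324$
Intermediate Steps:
$v{\left(z,S \right)} = 10 + z$ ($v{\left(z,S \right)} = z + 10 = 10 + z$)
$Q{\left(d \right)} = \sqrt{15}$
$h{\left(R,G \right)} = 10 + R - \sqrt{15}$ ($h{\left(R,G \right)} = \left(10 + R\right) - \sqrt{15} = 10 + R - \sqrt{15}$)
$\frac{1}{h{\left(\frac{1}{c - 61},-111 \right)}} = \frac{1}{10 + \frac{1}{-805 - 61} - \sqrt{15}} = \frac{1}{10 + \frac{1}{-866} - \sqrt{15}} = \frac{1}{10 - \frac{1}{866} - \sqrt{15}} = \frac{1}{\frac{8659}{866} - \sqrt{15}}$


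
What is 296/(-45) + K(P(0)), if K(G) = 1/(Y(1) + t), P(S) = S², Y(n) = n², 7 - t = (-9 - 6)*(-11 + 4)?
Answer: -28757/4365 ≈ -6.5881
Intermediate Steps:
t = -98 (t = 7 - (-9 - 6)*(-11 + 4) = 7 - (-15)*(-7) = 7 - 1*105 = 7 - 105 = -98)
K(G) = -1/97 (K(G) = 1/(1² - 98) = 1/(1 - 98) = 1/(-97) = -1/97)
296/(-45) + K(P(0)) = 296/(-45) - 1/97 = 296*(-1/45) - 1/97 = -296/45 - 1/97 = -28757/4365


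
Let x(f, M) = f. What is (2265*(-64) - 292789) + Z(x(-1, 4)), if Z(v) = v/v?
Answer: -437748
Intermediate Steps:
Z(v) = 1
(2265*(-64) - 292789) + Z(x(-1, 4)) = (2265*(-64) - 292789) + 1 = (-144960 - 292789) + 1 = -437749 + 1 = -437748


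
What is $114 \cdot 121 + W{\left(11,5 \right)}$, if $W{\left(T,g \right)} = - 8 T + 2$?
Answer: $13708$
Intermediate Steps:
$W{\left(T,g \right)} = 2 - 8 T$
$114 \cdot 121 + W{\left(11,5 \right)} = 114 \cdot 121 + \left(2 - 88\right) = 13794 + \left(2 - 88\right) = 13794 - 86 = 13708$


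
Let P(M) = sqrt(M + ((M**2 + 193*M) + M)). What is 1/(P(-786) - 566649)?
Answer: -62961/35676736075 - sqrt(51614)/107030208225 ≈ -1.7669e-6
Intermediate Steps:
P(M) = sqrt(M**2 + 195*M) (P(M) = sqrt(M + (M**2 + 194*M)) = sqrt(M**2 + 195*M))
1/(P(-786) - 566649) = 1/(sqrt(-786*(195 - 786)) - 566649) = 1/(sqrt(-786*(-591)) - 566649) = 1/(sqrt(464526) - 566649) = 1/(3*sqrt(51614) - 566649) = 1/(-566649 + 3*sqrt(51614))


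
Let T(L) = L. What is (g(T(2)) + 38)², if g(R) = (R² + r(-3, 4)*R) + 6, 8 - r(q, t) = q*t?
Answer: 7744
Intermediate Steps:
r(q, t) = 8 - q*t
g(R) = 6 + R² + 20*R (g(R) = (R² + (8 - 1*(-3)*4)*R) + 6 = (R² + (8 + 12)*R) + 6 = (R² + 20*R) + 6 = 6 + R² + 20*R)
(g(T(2)) + 38)² = ((6 + 2² + 20*2) + 38)² = ((6 + 4 + 40) + 38)² = (50 + 38)² = 88² = 7744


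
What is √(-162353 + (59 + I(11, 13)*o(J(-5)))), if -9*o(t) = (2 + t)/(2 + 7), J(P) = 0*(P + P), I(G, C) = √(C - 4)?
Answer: 2*I*√3286455/9 ≈ 402.86*I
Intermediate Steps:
I(G, C) = √(-4 + C)
J(P) = 0 (J(P) = 0*(2*P) = 0)
o(t) = -2/81 - t/81 (o(t) = -(2 + t)/(9*(2 + 7)) = -(2 + t)/(9*9) = -(2/9 + t/9)/9 = -2/81 - t/81)
√(-162353 + (59 + I(11, 13)*o(J(-5)))) = √(-162353 + (59 + √(-4 + 13)*(-2/81 - 1/81*0))) = √(-162353 + (59 + √9*(-2/81 + 0))) = √(-162353 + (59 + 3*(-2/81))) = √(-162353 + (59 - 2/27)) = √(-162353 + 1591/27) = √(-4381940/27) = 2*I*√3286455/9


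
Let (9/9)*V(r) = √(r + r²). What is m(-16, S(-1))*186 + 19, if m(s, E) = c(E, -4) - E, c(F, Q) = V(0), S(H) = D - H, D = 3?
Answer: -725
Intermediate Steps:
S(H) = 3 - H
V(r) = √(r + r²)
c(F, Q) = 0 (c(F, Q) = √(0*(1 + 0)) = √(0*1) = √0 = 0)
m(s, E) = -E (m(s, E) = 0 - E = -E)
m(-16, S(-1))*186 + 19 = -(3 - 1*(-1))*186 + 19 = -(3 + 1)*186 + 19 = -1*4*186 + 19 = -4*186 + 19 = -744 + 19 = -725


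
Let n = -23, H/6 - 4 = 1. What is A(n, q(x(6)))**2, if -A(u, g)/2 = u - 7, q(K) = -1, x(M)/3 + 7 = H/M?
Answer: 3600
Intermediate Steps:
H = 30 (H = 24 + 6*1 = 24 + 6 = 30)
x(M) = -21 + 90/M (x(M) = -21 + 3*(30/M) = -21 + 90/M)
A(u, g) = 14 - 2*u (A(u, g) = -2*(u - 7) = -2*(-7 + u) = 14 - 2*u)
A(n, q(x(6)))**2 = (14 - 2*(-23))**2 = (14 + 46)**2 = 60**2 = 3600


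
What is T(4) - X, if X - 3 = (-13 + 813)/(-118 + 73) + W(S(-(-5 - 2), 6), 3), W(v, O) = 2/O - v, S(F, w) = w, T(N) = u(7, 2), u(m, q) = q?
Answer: 199/9 ≈ 22.111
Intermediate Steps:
T(N) = 2
W(v, O) = -v + 2/O
X = -181/9 (X = 3 + ((-13 + 813)/(-118 + 73) + (-1*6 + 2/3)) = 3 + (800/(-45) + (-6 + 2*(⅓))) = 3 + (800*(-1/45) + (-6 + ⅔)) = 3 + (-160/9 - 16/3) = 3 - 208/9 = -181/9 ≈ -20.111)
T(4) - X = 2 - 1*(-181/9) = 2 + 181/9 = 199/9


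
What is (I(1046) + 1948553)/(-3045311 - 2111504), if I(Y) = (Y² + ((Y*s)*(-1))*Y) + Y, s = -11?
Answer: -15078991/5156815 ≈ -2.9241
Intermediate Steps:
I(Y) = Y + 12*Y² (I(Y) = (Y² + ((Y*(-11))*(-1))*Y) + Y = (Y² + (-11*Y*(-1))*Y) + Y = (Y² + (11*Y)*Y) + Y = (Y² + 11*Y²) + Y = 12*Y² + Y = Y + 12*Y²)
(I(1046) + 1948553)/(-3045311 - 2111504) = (1046*(1 + 12*1046) + 1948553)/(-3045311 - 2111504) = (1046*(1 + 12552) + 1948553)/(-5156815) = (1046*12553 + 1948553)*(-1/5156815) = (13130438 + 1948553)*(-1/5156815) = 15078991*(-1/5156815) = -15078991/5156815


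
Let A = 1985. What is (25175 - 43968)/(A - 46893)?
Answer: 18793/44908 ≈ 0.41848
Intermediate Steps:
(25175 - 43968)/(A - 46893) = (25175 - 43968)/(1985 - 46893) = -18793/(-44908) = -18793*(-1/44908) = 18793/44908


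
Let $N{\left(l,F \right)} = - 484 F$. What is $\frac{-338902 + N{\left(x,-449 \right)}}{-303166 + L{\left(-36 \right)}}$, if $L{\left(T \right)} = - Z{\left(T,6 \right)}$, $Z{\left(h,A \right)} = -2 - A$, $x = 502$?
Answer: $\frac{60793}{151579} \approx 0.40106$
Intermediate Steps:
$L{\left(T \right)} = 8$ ($L{\left(T \right)} = - (-2 - 6) = \left(-1\right) \left(-8\right) = 8$)
$\frac{-338902 + N{\left(x,-449 \right)}}{-303166 + L{\left(-36 \right)}} = \frac{-338902 - -217316}{-303166 + 8} = \frac{-338902 + 217316}{-303158} = \left(-121586\right) \left(- \frac{1}{303158}\right) = \frac{60793}{151579}$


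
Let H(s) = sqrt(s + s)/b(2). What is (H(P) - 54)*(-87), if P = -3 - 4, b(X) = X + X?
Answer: 4698 - 87*I*sqrt(14)/4 ≈ 4698.0 - 81.381*I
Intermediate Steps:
b(X) = 2*X
P = -7
H(s) = sqrt(2)*sqrt(s)/4 (H(s) = sqrt(s + s)/((2*2)) = sqrt(2*s)/4 = (sqrt(2)*sqrt(s))*(1/4) = sqrt(2)*sqrt(s)/4)
(H(P) - 54)*(-87) = (sqrt(2)*sqrt(-7)/4 - 54)*(-87) = (sqrt(2)*(I*sqrt(7))/4 - 54)*(-87) = (I*sqrt(14)/4 - 54)*(-87) = (-54 + I*sqrt(14)/4)*(-87) = 4698 - 87*I*sqrt(14)/4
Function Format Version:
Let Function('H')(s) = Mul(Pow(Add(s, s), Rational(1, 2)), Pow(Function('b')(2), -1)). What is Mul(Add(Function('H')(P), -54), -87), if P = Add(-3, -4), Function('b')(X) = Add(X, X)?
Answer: Add(4698, Mul(Rational(-87, 4), I, Pow(14, Rational(1, 2)))) ≈ Add(4698.0, Mul(-81.381, I))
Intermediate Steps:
Function('b')(X) = Mul(2, X)
P = -7
Function('H')(s) = Mul(Rational(1, 4), Pow(2, Rational(1, 2)), Pow(s, Rational(1, 2))) (Function('H')(s) = Mul(Pow(Add(s, s), Rational(1, 2)), Pow(Mul(2, 2), -1)) = Mul(Pow(Mul(2, s), Rational(1, 2)), Pow(4, -1)) = Mul(Mul(Pow(2, Rational(1, 2)), Pow(s, Rational(1, 2))), Rational(1, 4)) = Mul(Rational(1, 4), Pow(2, Rational(1, 2)), Pow(s, Rational(1, 2))))
Mul(Add(Function('H')(P), -54), -87) = Mul(Add(Mul(Rational(1, 4), Pow(2, Rational(1, 2)), Pow(-7, Rational(1, 2))), -54), -87) = Mul(Add(Mul(Rational(1, 4), Pow(2, Rational(1, 2)), Mul(I, Pow(7, Rational(1, 2)))), -54), -87) = Mul(Add(Mul(Rational(1, 4), I, Pow(14, Rational(1, 2))), -54), -87) = Mul(Add(-54, Mul(Rational(1, 4), I, Pow(14, Rational(1, 2)))), -87) = Add(4698, Mul(Rational(-87, 4), I, Pow(14, Rational(1, 2))))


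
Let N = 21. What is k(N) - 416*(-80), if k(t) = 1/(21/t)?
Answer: 33281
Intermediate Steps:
k(t) = t/21
k(N) - 416*(-80) = (1/21)*21 - 416*(-80) = 1 + 33280 = 33281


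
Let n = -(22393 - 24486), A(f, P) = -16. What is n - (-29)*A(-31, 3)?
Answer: 1629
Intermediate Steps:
n = 2093 (n = -1*(-2093) = 2093)
n - (-29)*A(-31, 3) = 2093 - (-29)*(-16) = 2093 - 1*464 = 2093 - 464 = 1629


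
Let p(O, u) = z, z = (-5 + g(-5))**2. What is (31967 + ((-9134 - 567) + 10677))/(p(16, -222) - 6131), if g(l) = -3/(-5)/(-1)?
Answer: -823575/152491 ≈ -5.4008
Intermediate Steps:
g(l) = -3/5 (g(l) = -3*(-1/5)*(-1) = (3/5)*(-1) = -3/5)
z = 784/25 (z = (-5 - 3/5)**2 = (-28/5)**2 = 784/25 ≈ 31.360)
p(O, u) = 784/25
(31967 + ((-9134 - 567) + 10677))/(p(16, -222) - 6131) = (31967 + ((-9134 - 567) + 10677))/(784/25 - 6131) = (31967 + (-9701 + 10677))/(-152491/25) = (31967 + 976)*(-25/152491) = 32943*(-25/152491) = -823575/152491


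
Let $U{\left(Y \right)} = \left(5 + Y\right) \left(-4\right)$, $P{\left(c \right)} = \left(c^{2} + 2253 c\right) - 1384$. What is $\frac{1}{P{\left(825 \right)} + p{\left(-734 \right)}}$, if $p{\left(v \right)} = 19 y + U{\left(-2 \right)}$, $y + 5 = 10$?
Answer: $\frac{1}{2538049} \approx 3.94 \cdot 10^{-7}$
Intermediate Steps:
$y = 5$ ($y = -5 + 10 = 5$)
$P{\left(c \right)} = -1384 + c^{2} + 2253 c$
$U{\left(Y \right)} = -20 - 4 Y$
$p{\left(v \right)} = 83$ ($p{\left(v \right)} = 19 \cdot 5 - 12 = 95 + \left(-20 + 8\right) = 95 - 12 = 83$)
$\frac{1}{P{\left(825 \right)} + p{\left(-734 \right)}} = \frac{1}{\left(-1384 + 825^{2} + 2253 \cdot 825\right) + 83} = \frac{1}{\left(-1384 + 680625 + 1858725\right) + 83} = \frac{1}{2537966 + 83} = \frac{1}{2538049}$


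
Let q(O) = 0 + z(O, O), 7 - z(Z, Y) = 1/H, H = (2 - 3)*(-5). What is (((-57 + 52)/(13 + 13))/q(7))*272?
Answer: -100/13 ≈ -7.6923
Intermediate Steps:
H = 5 (H = -1*(-5) = 5)
z(Z, Y) = 34/5 (z(Z, Y) = 7 - 1/5 = 7 - 1*⅕ = 7 - ⅕ = 34/5)
q(O) = 34/5 (q(O) = 0 + 34/5 = 34/5)
(((-57 + 52)/(13 + 13))/q(7))*272 = (((-57 + 52)/(13 + 13))/(34/5))*272 = (-5/26*(5/34))*272 = (-5*1/26*(5/34))*272 = -5/26*5/34*272 = -25/884*272 = -100/13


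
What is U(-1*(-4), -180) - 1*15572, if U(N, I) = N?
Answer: -15568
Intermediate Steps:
U(-1*(-4), -180) - 1*15572 = -1*(-4) - 1*15572 = 4 - 15572 = -15568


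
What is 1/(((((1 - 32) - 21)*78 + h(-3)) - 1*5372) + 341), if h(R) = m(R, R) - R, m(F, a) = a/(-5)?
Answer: -5/45417 ≈ -0.00011009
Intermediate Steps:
m(F, a) = -a/5 (m(F, a) = a*(-⅕) = -a/5)
h(R) = -6*R/5 (h(R) = -R/5 - R = -6*R/5)
1/(((((1 - 32) - 21)*78 + h(-3)) - 1*5372) + 341) = 1/(((((1 - 32) - 21)*78 - 6/5*(-3)) - 1*5372) + 341) = 1/((((-31 - 21)*78 + 18/5) - 5372) + 341) = 1/(((-52*78 + 18/5) - 5372) + 341) = 1/(((-4056 + 18/5) - 5372) + 341) = 1/((-20262/5 - 5372) + 341) = 1/(-47122/5 + 341) = 1/(-45417/5) = -5/45417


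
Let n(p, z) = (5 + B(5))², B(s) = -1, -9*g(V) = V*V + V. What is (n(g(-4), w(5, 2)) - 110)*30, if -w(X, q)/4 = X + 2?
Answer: -2820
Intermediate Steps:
w(X, q) = -8 - 4*X (w(X, q) = -4*(X + 2) = -4*(2 + X) = -8 - 4*X)
g(V) = -V/9 - V²/9 (g(V) = -(V*V + V)/9 = -(V² + V)/9 = -(V + V²)/9 = -V/9 - V²/9)
n(p, z) = 16 (n(p, z) = (5 - 1)² = 4² = 16)
(n(g(-4), w(5, 2)) - 110)*30 = (16 - 110)*30 = -94*30 = -2820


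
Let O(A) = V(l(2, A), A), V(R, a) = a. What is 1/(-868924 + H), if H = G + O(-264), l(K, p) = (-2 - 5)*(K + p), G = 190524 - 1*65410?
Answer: -1/744074 ≈ -1.3440e-6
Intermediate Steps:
G = 125114 (G = 190524 - 65410 = 125114)
l(K, p) = -7*K - 7*p (l(K, p) = -7*(K + p) = -7*K - 7*p)
O(A) = A
H = 124850 (H = 125114 - 264 = 124850)
1/(-868924 + H) = 1/(-868924 + 124850) = 1/(-744074) = -1/744074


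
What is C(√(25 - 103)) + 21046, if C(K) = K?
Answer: 21046 + I*√78 ≈ 21046.0 + 8.8318*I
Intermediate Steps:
C(√(25 - 103)) + 21046 = √(25 - 103) + 21046 = √(-78) + 21046 = I*√78 + 21046 = 21046 + I*√78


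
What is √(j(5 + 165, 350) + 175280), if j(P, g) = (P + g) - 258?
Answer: √175542 ≈ 418.98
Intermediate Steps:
j(P, g) = -258 + P + g
√(j(5 + 165, 350) + 175280) = √((-258 + (5 + 165) + 350) + 175280) = √((-258 + 170 + 350) + 175280) = √(262 + 175280) = √175542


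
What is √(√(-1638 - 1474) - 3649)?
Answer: √(-3649 + 2*I*√778) ≈ 0.4617 + 60.409*I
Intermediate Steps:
√(√(-1638 - 1474) - 3649) = √(√(-3112) - 3649) = √(2*I*√778 - 3649) = √(-3649 + 2*I*√778)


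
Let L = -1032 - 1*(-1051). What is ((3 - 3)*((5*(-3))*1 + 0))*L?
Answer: 0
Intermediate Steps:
L = 19 (L = -1032 + 1051 = 19)
((3 - 3)*((5*(-3))*1 + 0))*L = ((3 - 3)*((5*(-3))*1 + 0))*19 = (0*(-15*1 + 0))*19 = (0*(-15 + 0))*19 = (0*(-15))*19 = 0*19 = 0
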